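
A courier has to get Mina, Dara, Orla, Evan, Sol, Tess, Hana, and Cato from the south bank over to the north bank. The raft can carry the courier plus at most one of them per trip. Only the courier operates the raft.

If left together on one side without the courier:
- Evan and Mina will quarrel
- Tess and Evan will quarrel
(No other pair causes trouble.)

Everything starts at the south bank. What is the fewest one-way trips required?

17

Counting alone: the courier can take at most 1 across per trip to the north bank, so moving all 8 needs at least 8 loaded trips out, with a return between consecutive ones — at least 15 crossings.
The safety rule pushes this higher. Following every safe sequence of crossings, the most of the 8 that can be at the north bank as the raft arrives there on crossing 15 is 7 — never all 8.
So no plan with fewer than 17 crossings exists, and this one achieves 17:
1. Courier goes to the north bank with Evan.  [the south bank: Cato, Dara, Hana, Mina, Orla, Sol, Tess | the north bank: Evan]
2. Courier goes back to the south bank alone.  [the south bank: Cato, Dara, Hana, Mina, Orla, Sol, Tess | the north bank: Evan]
3. Courier goes to the north bank with Mina.  [the south bank: Cato, Dara, Hana, Orla, Sol, Tess | the north bank: Evan, Mina]
4. Courier goes back to the south bank with Evan.  [the south bank: Cato, Dara, Evan, Hana, Orla, Sol, Tess | the north bank: Mina]
5. Courier goes to the north bank with Tess.  [the south bank: Cato, Dara, Evan, Hana, Orla, Sol | the north bank: Mina, Tess]
6. Courier goes back to the south bank alone.  [the south bank: Cato, Dara, Evan, Hana, Orla, Sol | the north bank: Mina, Tess]
7. Courier goes to the north bank with Dara.  [the south bank: Cato, Evan, Hana, Orla, Sol | the north bank: Dara, Mina, Tess]
8. Courier goes back to the south bank alone.  [the south bank: Cato, Evan, Hana, Orla, Sol | the north bank: Dara, Mina, Tess]
9. Courier goes to the north bank with Orla.  [the south bank: Cato, Evan, Hana, Sol | the north bank: Dara, Mina, Orla, Tess]
10. Courier goes back to the south bank alone.  [the south bank: Cato, Evan, Hana, Sol | the north bank: Dara, Mina, Orla, Tess]
11. Courier goes to the north bank with Sol.  [the south bank: Cato, Evan, Hana | the north bank: Dara, Mina, Orla, Sol, Tess]
12. Courier goes back to the south bank alone.  [the south bank: Cato, Evan, Hana | the north bank: Dara, Mina, Orla, Sol, Tess]
13. Courier goes to the north bank with Hana.  [the south bank: Cato, Evan | the north bank: Dara, Hana, Mina, Orla, Sol, Tess]
14. Courier goes back to the south bank alone.  [the south bank: Cato, Evan | the north bank: Dara, Hana, Mina, Orla, Sol, Tess]
15. Courier goes to the north bank with Cato.  [the south bank: Evan | the north bank: Cato, Dara, Hana, Mina, Orla, Sol, Tess]
16. Courier goes back to the south bank alone.  [the south bank: Evan | the north bank: Cato, Dara, Hana, Mina, Orla, Sol, Tess]
17. Courier goes to the north bank with Evan.  [the south bank: — | the north bank: Cato, Dara, Evan, Hana, Mina, Orla, Sol, Tess]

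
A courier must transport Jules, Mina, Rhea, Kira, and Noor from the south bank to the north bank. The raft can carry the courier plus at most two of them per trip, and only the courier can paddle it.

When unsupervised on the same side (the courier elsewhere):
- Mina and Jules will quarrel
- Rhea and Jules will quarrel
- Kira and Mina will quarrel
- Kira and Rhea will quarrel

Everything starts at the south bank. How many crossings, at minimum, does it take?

Counting alone: the courier can take at most 2 across per trip to the north bank, so moving all 5 needs at least 3 loaded trips out, with a return between consecutive ones — at least 5 crossings.
The plan below uses exactly 5 crossings, so it is optimal:
1. Courier goes to the north bank with Jules and Kira.  [the south bank: Mina, Noor, Rhea | the north bank: Jules, Kira]
2. Courier goes back to the south bank alone.  [the south bank: Mina, Noor, Rhea | the north bank: Jules, Kira]
3. Courier goes to the north bank with Noor.  [the south bank: Mina, Rhea | the north bank: Jules, Kira, Noor]
4. Courier goes back to the south bank alone.  [the south bank: Mina, Rhea | the north bank: Jules, Kira, Noor]
5. Courier goes to the north bank with Mina and Rhea.  [the south bank: — | the north bank: Jules, Kira, Mina, Noor, Rhea]

5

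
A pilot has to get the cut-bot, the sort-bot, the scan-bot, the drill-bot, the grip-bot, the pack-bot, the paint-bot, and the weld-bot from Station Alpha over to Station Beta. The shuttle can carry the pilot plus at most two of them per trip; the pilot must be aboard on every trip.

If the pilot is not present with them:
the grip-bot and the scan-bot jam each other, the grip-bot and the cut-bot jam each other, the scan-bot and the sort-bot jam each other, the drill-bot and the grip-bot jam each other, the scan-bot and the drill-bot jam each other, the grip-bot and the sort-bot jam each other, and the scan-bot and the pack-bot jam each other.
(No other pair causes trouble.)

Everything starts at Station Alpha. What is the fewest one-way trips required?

13

Counting alone: the pilot can take at most 2 across per trip to Station Beta, so moving all 8 needs at least 4 loaded trips out, with a return between consecutive ones — at least 7 crossings.
The safety rule pushes this higher. Following every safe sequence of crossings, the most of the 8 that can be at Station Beta as the shuttle arrives there on crossings 7, 9, 11 is 5, 6, 7 respectively — never all 8.
So no plan with fewer than 13 crossings exists, and this one achieves 13:
1. Pilot goes to Station Beta with the grip-bot and the scan-bot.  [Station Alpha: the cut-bot, the drill-bot, the pack-bot, the paint-bot, the sort-bot, the weld-bot | Station Beta: the grip-bot, the scan-bot]
2. Pilot goes back to Station Alpha with the scan-bot.  [Station Alpha: the cut-bot, the drill-bot, the pack-bot, the paint-bot, the scan-bot, the sort-bot, the weld-bot | Station Beta: the grip-bot]
3. Pilot goes to Station Beta with the cut-bot and the scan-bot.  [Station Alpha: the drill-bot, the pack-bot, the paint-bot, the sort-bot, the weld-bot | Station Beta: the cut-bot, the grip-bot, the scan-bot]
4. Pilot goes back to Station Alpha with the grip-bot.  [Station Alpha: the drill-bot, the grip-bot, the pack-bot, the paint-bot, the sort-bot, the weld-bot | Station Beta: the cut-bot, the scan-bot]
5. Pilot goes to Station Beta with the drill-bot and the sort-bot.  [Station Alpha: the grip-bot, the pack-bot, the paint-bot, the weld-bot | Station Beta: the cut-bot, the drill-bot, the scan-bot, the sort-bot]
6. Pilot goes back to Station Alpha with the scan-bot.  [Station Alpha: the grip-bot, the pack-bot, the paint-bot, the scan-bot, the weld-bot | Station Beta: the cut-bot, the drill-bot, the sort-bot]
7. Pilot goes to Station Beta with the pack-bot and the scan-bot.  [Station Alpha: the grip-bot, the paint-bot, the weld-bot | Station Beta: the cut-bot, the drill-bot, the pack-bot, the scan-bot, the sort-bot]
8. Pilot goes back to Station Alpha with the scan-bot.  [Station Alpha: the grip-bot, the paint-bot, the scan-bot, the weld-bot | Station Beta: the cut-bot, the drill-bot, the pack-bot, the sort-bot]
9. Pilot goes to Station Beta with the paint-bot and the scan-bot.  [Station Alpha: the grip-bot, the weld-bot | Station Beta: the cut-bot, the drill-bot, the pack-bot, the paint-bot, the scan-bot, the sort-bot]
10. Pilot goes back to Station Alpha with the scan-bot.  [Station Alpha: the grip-bot, the scan-bot, the weld-bot | Station Beta: the cut-bot, the drill-bot, the pack-bot, the paint-bot, the sort-bot]
11. Pilot goes to Station Beta with the scan-bot and the weld-bot.  [Station Alpha: the grip-bot | Station Beta: the cut-bot, the drill-bot, the pack-bot, the paint-bot, the scan-bot, the sort-bot, the weld-bot]
12. Pilot goes back to Station Alpha with the scan-bot.  [Station Alpha: the grip-bot, the scan-bot | Station Beta: the cut-bot, the drill-bot, the pack-bot, the paint-bot, the sort-bot, the weld-bot]
13. Pilot goes to Station Beta with the grip-bot and the scan-bot.  [Station Alpha: — | Station Beta: the cut-bot, the drill-bot, the grip-bot, the pack-bot, the paint-bot, the scan-bot, the sort-bot, the weld-bot]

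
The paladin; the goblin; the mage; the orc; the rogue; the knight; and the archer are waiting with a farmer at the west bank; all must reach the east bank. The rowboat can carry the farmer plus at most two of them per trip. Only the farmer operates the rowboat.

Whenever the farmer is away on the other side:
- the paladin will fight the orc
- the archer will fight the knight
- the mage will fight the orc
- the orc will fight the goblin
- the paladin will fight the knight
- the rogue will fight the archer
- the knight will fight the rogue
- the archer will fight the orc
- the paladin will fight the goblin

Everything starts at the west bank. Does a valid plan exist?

Whatever the first load, the items left behind include a forbidden pair without the farmer. No opening move is safe, so no plan exists.

No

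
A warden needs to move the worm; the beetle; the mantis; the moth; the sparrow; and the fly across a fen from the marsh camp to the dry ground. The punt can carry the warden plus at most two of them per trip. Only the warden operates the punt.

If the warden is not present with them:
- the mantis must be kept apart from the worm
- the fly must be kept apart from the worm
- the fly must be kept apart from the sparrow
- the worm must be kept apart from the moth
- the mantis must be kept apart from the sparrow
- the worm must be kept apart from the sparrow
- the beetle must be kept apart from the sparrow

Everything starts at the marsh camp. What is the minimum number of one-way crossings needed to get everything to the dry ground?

Counting alone: the warden can take at most 2 across per trip to the dry ground, so moving all 6 needs at least 3 loaded trips out, with a return between consecutive ones — at least 5 crossings.
The safety rule pushes this higher. Following every safe sequence of crossings, the most of the 6 that can be at the dry ground as the punt arrives there on crossings 5, 7 is 4, 5 respectively — never all 6.
So no plan with fewer than 9 crossings exists, and this one achieves 9:
1. Warden goes to the dry ground with the sparrow and the worm.
2. Warden goes back to the marsh camp with the worm.
3. Warden goes to the dry ground with the beetle and the worm.
4. Warden goes back to the marsh camp with the sparrow.
5. Warden goes to the dry ground with the fly and the mantis.
6. Warden goes back to the marsh camp with the worm.
7. Warden goes to the dry ground with the moth and the worm.
8. Warden goes back to the marsh camp with the worm.
9. Warden goes to the dry ground with the sparrow and the worm.

9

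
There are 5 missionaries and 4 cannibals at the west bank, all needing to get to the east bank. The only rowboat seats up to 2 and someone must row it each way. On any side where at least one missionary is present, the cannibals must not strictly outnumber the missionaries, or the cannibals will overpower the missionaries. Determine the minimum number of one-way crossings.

Counting alone: each trip to the east bank takes at most 2 across and each return brings at least 1 back, so after t trips out (and t−1 returns) at most 2t − (t−1) of the 9 are across; that first reaches 9 at t = 8, so at least 15 crossings are needed.
The plan below uses exactly 15 crossings, so it is optimal:
1. 2 cannibals → the east bank.  (the west bank: 5M 2C; the east bank: 0M 2C)
2. 1 cannibal ← the west bank.  (the west bank: 5M 3C; the east bank: 0M 1C)
3. 2 cannibals → the east bank.  (the west bank: 5M 1C; the east bank: 0M 3C)
4. 1 cannibal ← the west bank.  (the west bank: 5M 2C; the east bank: 0M 2C)
5. 2 missionaries → the east bank.  (the west bank: 3M 2C; the east bank: 2M 2C)
6. 1 cannibal ← the west bank.  (the west bank: 3M 3C; the east bank: 2M 1C)
7. 1 missionary and 1 cannibal → the east bank.  (the west bank: 2M 2C; the east bank: 3M 2C)
8. 1 missionary ← the west bank.  (the west bank: 3M 2C; the east bank: 2M 2C)
9. 1 missionary and 1 cannibal → the east bank.  (the west bank: 2M 1C; the east bank: 3M 3C)
10. 1 cannibal ← the west bank.  (the west bank: 2M 2C; the east bank: 3M 2C)
11. 1 missionary and 1 cannibal → the east bank.  (the west bank: 1M 1C; the east bank: 4M 3C)
12. 1 missionary ← the west bank.  (the west bank: 2M 1C; the east bank: 3M 3C)
13. 1 missionary and 1 cannibal → the east bank.  (the west bank: 1M 0C; the east bank: 4M 4C)
14. 1 cannibal ← the west bank.  (the west bank: 1M 1C; the east bank: 4M 3C)
15. 1 missionary and 1 cannibal → the east bank.  (the west bank: 0M 0C; the east bank: 5M 4C)

15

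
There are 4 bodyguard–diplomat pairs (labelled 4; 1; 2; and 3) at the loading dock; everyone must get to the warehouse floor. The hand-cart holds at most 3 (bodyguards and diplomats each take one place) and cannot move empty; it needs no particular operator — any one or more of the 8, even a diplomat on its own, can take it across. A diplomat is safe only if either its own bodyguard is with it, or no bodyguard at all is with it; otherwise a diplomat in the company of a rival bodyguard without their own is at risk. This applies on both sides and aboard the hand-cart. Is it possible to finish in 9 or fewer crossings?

Yes

Yes — this plan uses 9 crossings (≤ 9):
1. bodyguard 4 and diplomat 4 cross → the warehouse floor.
2. bodyguard 4 crosses ← the loading dock.
3. bodyguard 1, bodyguard 4, and diplomat 1 cross → the warehouse floor.
4. bodyguard 4 and diplomat 4 cross ← the loading dock.
5. bodyguard 2, bodyguard 3, and bodyguard 4 cross → the warehouse floor.
6. diplomat 1 crosses ← the loading dock.
7. diplomat 1 and diplomat 4 cross → the warehouse floor.
8. diplomat 4 crosses ← the loading dock.
9. diplomat 2, diplomat 3, and diplomat 4 cross → the warehouse floor.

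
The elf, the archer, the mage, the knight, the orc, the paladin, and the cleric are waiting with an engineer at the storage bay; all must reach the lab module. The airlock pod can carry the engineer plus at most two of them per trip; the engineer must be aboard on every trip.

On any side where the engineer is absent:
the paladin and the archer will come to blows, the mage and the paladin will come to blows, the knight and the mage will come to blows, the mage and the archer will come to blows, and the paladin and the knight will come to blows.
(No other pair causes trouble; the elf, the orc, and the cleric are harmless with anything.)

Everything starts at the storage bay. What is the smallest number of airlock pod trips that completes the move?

Counting alone: the engineer can take at most 2 across per trip to the lab module, so moving all 7 needs at least 4 loaded trips out, with a return between consecutive ones — at least 7 crossings.
The safety rule pushes this higher. Following every safe sequence of crossings, the most of the 7 that can be at the lab module as the airlock pod arrives there on crossings 7, 9 is 5, 6 respectively — never all 7.
So no plan with fewer than 11 crossings exists, and this one achieves 11:
1. Engineer goes to the lab module with the mage and the paladin.
2. Engineer goes back to the storage bay with the mage.
3. Engineer goes to the lab module with the elf and the mage.
4. Engineer goes back to the storage bay with the mage.
5. Engineer goes to the lab module with the archer and the knight.
6. Engineer goes back to the storage bay with the paladin.
7. Engineer goes to the lab module with the mage and the orc.
8. Engineer goes back to the storage bay with the mage.
9. Engineer goes to the lab module with the cleric and the mage.
10. Engineer goes back to the storage bay with the mage.
11. Engineer goes to the lab module with the mage and the paladin.

11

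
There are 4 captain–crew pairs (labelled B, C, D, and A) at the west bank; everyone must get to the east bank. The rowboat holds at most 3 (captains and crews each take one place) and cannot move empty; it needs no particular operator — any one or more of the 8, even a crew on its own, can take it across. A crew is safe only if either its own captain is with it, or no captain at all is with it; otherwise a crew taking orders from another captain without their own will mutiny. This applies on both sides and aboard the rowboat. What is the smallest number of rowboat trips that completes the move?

9

Counting alone: each trip to the east bank takes at most 3 across and each return brings at least 1 back, so after t trips out (and t−1 returns) at most 3t − (t−1) of the 8 are across; that first reaches 8 at t = 4, so at least 7 crossings are needed.
The safety rule pushes this higher. Following every safe sequence of crossings, the most of the 8 that can be at the east bank as the rowboat arrives there on crossing 7 is 7 — never all 8.
So no plan with fewer than 9 crossings exists, and this one achieves 9:
1. captain B and crew B cross → the east bank.
2. captain B crosses ← the west bank.
3. captain B, captain C, and crew C cross → the east bank.
4. captain B and crew B cross ← the west bank.
5. captain A, captain B, and captain D cross → the east bank.
6. crew C crosses ← the west bank.
7. crew B and crew C cross → the east bank.
8. crew B crosses ← the west bank.
9. crew A, crew B, and crew D cross → the east bank.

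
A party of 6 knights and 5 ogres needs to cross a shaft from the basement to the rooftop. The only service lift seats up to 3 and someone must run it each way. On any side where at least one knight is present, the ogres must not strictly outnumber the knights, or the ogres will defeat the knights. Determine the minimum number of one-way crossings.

9

Counting alone: each trip to the rooftop takes at most 3 across and each return brings at least 1 back, so after t trips out (and t−1 returns) at most 3t − (t−1) of the 11 are across; that first reaches 11 at t = 5, so at least 9 crossings are needed.
The plan below uses exactly 9 crossings, so it is optimal:
1. 3 ogres → the rooftop.  (the basement: 6K 2O; the rooftop: 0K 3O)
2. 1 ogre ← the basement.  (the basement: 6K 3O; the rooftop: 0K 2O)
3. 3 knights → the rooftop.  (the basement: 3K 3O; the rooftop: 3K 2O)
4. 1 knight ← the basement.  (the basement: 4K 3O; the rooftop: 2K 2O)
5. 2 knights and 1 ogre → the rooftop.  (the basement: 2K 2O; the rooftop: 4K 3O)
6. 1 knight ← the basement.  (the basement: 3K 2O; the rooftop: 3K 3O)
7. 2 knights and 1 ogre → the rooftop.  (the basement: 1K 1O; the rooftop: 5K 4O)
8. 1 knight ← the basement.  (the basement: 2K 1O; the rooftop: 4K 4O)
9. 2 knights and 1 ogre → the rooftop.  (the basement: 0K 0O; the rooftop: 6K 5O)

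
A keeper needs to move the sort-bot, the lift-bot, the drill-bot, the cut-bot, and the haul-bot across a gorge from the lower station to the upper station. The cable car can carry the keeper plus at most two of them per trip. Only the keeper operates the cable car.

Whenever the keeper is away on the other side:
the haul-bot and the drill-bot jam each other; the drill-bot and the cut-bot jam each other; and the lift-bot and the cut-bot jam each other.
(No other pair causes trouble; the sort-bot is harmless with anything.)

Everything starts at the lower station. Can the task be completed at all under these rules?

Yes

1. Keeper goes to the upper station with the drill-bot and the lift-bot.  [the lower station: the cut-bot, the haul-bot, the sort-bot | the upper station: the drill-bot, the lift-bot]
2. Keeper goes back to the lower station alone.  [the lower station: the cut-bot, the haul-bot, the sort-bot | the upper station: the drill-bot, the lift-bot]
3. Keeper goes to the upper station with the sort-bot.  [the lower station: the cut-bot, the haul-bot | the upper station: the drill-bot, the lift-bot, the sort-bot]
4. Keeper goes back to the lower station alone.  [the lower station: the cut-bot, the haul-bot | the upper station: the drill-bot, the lift-bot, the sort-bot]
5. Keeper goes to the upper station with the cut-bot and the haul-bot.  [the lower station: — | the upper station: the cut-bot, the drill-bot, the haul-bot, the lift-bot, the sort-bot]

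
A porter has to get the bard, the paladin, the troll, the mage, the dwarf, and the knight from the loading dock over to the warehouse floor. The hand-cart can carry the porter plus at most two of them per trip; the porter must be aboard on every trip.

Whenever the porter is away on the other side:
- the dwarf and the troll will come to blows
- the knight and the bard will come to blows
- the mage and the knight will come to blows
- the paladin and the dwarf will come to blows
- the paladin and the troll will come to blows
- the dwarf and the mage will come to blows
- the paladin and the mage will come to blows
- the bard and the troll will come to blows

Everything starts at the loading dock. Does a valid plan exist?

Whatever the first load, the items left behind include a forbidden pair without the porter. No opening move is safe, so no plan exists.

No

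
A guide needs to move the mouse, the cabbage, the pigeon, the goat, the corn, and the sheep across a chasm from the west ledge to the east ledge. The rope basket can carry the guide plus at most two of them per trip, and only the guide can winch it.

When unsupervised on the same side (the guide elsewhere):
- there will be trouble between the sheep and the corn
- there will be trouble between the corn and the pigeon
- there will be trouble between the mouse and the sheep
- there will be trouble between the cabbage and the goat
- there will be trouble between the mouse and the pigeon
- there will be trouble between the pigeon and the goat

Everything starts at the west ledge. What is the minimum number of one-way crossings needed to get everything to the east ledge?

Whatever the first load, the items left behind include a forbidden pair without the guide. No opening move is safe, so no plan exists.

impossible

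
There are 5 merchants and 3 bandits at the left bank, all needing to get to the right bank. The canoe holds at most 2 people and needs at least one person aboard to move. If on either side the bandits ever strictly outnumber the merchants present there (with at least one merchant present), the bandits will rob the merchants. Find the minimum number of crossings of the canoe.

13

Counting alone: each trip to the right bank takes at most 2 across and each return brings at least 1 back, so after t trips out (and t−1 returns) at most 2t − (t−1) of the 8 are across; that first reaches 8 at t = 7, so at least 13 crossings are needed.
The plan below uses exactly 13 crossings, so it is optimal:
1. 2 bandits → the right bank.  (the left bank: 5M 1B; the right bank: 0M 2B)
2. 1 bandit ← the left bank.  (the left bank: 5M 2B; the right bank: 0M 1B)
3. 2 bandits → the right bank.  (the left bank: 5M 0B; the right bank: 0M 3B)
4. 1 bandit ← the left bank.  (the left bank: 5M 1B; the right bank: 0M 2B)
5. 2 merchants → the right bank.  (the left bank: 3M 1B; the right bank: 2M 2B)
6. 1 bandit ← the left bank.  (the left bank: 3M 2B; the right bank: 2M 1B)
7. 1 merchant and 1 bandit → the right bank.  (the left bank: 2M 1B; the right bank: 3M 2B)
8. 1 bandit ← the left bank.  (the left bank: 2M 2B; the right bank: 3M 1B)
9. 2 bandits → the right bank.  (the left bank: 2M 0B; the right bank: 3M 3B)
10. 1 bandit ← the left bank.  (the left bank: 2M 1B; the right bank: 3M 2B)
11. 1 merchant and 1 bandit → the right bank.  (the left bank: 1M 0B; the right bank: 4M 3B)
12. 1 bandit ← the left bank.  (the left bank: 1M 1B; the right bank: 4M 2B)
13. 1 merchant and 1 bandit → the right bank.  (the left bank: 0M 0B; the right bank: 5M 3B)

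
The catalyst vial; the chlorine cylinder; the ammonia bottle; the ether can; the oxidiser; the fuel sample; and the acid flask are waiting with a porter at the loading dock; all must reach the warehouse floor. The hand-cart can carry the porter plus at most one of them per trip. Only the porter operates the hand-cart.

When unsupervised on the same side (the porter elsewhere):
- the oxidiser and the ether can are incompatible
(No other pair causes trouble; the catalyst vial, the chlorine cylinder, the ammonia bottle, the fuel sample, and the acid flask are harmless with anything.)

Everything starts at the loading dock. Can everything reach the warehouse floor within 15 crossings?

Yes — this plan uses 13 crossings (≤ 15):
1. Porter goes to the warehouse floor with the ether can.
2. Porter goes back to the loading dock alone.
3. Porter goes to the warehouse floor with the catalyst vial.
4. Porter goes back to the loading dock alone.
5. Porter goes to the warehouse floor with the chlorine cylinder.
6. Porter goes back to the loading dock alone.
7. Porter goes to the warehouse floor with the ammonia bottle.
8. Porter goes back to the loading dock alone.
9. Porter goes to the warehouse floor with the fuel sample.
10. Porter goes back to the loading dock alone.
11. Porter goes to the warehouse floor with the acid flask.
12. Porter goes back to the loading dock alone.
13. Porter goes to the warehouse floor with the oxidiser.

Yes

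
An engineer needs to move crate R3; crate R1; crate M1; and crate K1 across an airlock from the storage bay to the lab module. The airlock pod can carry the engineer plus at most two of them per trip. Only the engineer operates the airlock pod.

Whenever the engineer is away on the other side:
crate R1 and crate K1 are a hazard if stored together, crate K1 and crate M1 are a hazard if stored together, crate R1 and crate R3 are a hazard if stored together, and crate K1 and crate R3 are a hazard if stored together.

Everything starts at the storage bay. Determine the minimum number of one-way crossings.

Counting alone: the engineer can take at most 2 across per trip to the lab module, so moving all 4 needs at least 2 loaded trips out, with a return between consecutive ones — at least 3 crossings.
The safety rule pushes this higher. Following every safe sequence of crossings, the most of the 4 that can be at the lab module as the airlock pod arrives there on crossing 3 is 3 — never all 4.
So no plan with fewer than 5 crossings exists, and this one achieves 5:
1. Engineer goes to the lab module with crate K1 and crate R3.
2. Engineer goes back to the storage bay with crate R3.
3. Engineer goes to the lab module with crate M1 and crate R3.
4. Engineer goes back to the storage bay with crate K1.
5. Engineer goes to the lab module with crate K1 and crate R1.

5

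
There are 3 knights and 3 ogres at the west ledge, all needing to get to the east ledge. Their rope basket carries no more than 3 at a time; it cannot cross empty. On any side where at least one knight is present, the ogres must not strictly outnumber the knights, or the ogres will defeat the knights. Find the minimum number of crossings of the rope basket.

Counting alone: each trip to the east ledge takes at most 3 across and each return brings at least 1 back, so after t trips out (and t−1 returns) at most 3t − (t−1) of the 6 are across; that first reaches 6 at t = 3, so at least 5 crossings are needed.
The plan below uses exactly 5 crossings, so it is optimal:
1. 2 ogres → the east ledge.  (the west ledge: 3K 1O; the east ledge: 0K 2O)
2. 1 ogre ← the west ledge.  (the west ledge: 3K 2O; the east ledge: 0K 1O)
3. 3 knights → the east ledge.  (the west ledge: 0K 2O; the east ledge: 3K 1O)
4. 1 ogre ← the west ledge.  (the west ledge: 0K 3O; the east ledge: 3K 0O)
5. 3 ogres → the east ledge.  (the west ledge: 0K 0O; the east ledge: 3K 3O)

5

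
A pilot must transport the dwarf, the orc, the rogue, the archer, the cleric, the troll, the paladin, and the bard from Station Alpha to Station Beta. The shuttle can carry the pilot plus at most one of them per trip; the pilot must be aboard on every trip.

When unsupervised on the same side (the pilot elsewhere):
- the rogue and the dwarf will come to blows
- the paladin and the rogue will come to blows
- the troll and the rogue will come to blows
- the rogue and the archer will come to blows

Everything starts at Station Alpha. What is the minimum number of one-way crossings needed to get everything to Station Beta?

impossible

Following every safe sequence of crossings from the start, the most of the 8 that can be at Station Beta as the shuttle arrives there on crossings 1, 3, 5, 7, 9 is 1, 2, 3, 4, 5 respectively; the best ever achieved is 5 of 8.
From crossing 11 on, no configuration arises that was not already reachable earlier: only 88 distinct safe configurations (who is on which side, and where the shuttle is) can ever be reached, none of them has everyone across, and every continuation just revisits them. So no valid plan exists.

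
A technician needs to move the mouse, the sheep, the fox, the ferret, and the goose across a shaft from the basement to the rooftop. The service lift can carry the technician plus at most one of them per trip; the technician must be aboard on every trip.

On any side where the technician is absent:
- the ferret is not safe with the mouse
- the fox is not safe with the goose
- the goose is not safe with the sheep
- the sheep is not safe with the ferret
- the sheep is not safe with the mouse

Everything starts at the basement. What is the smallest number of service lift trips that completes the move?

Whatever the first load, the items left behind include a forbidden pair without the technician. No opening move is safe, so no plan exists.

impossible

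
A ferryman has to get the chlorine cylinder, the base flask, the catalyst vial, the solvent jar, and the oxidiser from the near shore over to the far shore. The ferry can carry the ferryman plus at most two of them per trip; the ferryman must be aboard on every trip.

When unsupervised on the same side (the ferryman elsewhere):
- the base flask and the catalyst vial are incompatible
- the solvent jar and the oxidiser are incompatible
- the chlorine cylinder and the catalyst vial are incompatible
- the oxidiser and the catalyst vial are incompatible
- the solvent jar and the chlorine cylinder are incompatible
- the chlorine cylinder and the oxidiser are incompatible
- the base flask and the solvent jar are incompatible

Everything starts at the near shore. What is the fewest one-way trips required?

impossible

Whatever the first load, the items left behind include a forbidden pair without the ferryman. No opening move is safe, so no plan exists.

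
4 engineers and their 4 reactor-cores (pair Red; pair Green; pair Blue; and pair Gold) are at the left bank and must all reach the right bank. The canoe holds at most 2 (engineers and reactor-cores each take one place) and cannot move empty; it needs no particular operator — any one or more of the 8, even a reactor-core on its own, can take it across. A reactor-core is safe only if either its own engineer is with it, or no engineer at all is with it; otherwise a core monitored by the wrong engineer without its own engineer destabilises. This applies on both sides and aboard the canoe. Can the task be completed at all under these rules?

No

Following every safe sequence of crossings from the start, the most of the 8 that can be at the right bank as the canoe arrives there on crossings 1, 3, 5 is 2, 3, 4 respectively; the best ever achieved is 4 of 8.
From crossing 7 on, no configuration arises that was not already reachable earlier: only 44 distinct safe configurations (who is on which side, and where the canoe is) can ever be reached, none of them has everyone across, and every continuation just revisits them. So no valid plan exists.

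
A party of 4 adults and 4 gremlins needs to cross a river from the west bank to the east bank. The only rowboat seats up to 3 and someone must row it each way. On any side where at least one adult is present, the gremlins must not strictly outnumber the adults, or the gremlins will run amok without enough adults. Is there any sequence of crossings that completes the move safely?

1. 2 gremlins → the east bank.  (the west bank: 4A 2G; the east bank: 0A 2G)
2. 1 gremlin ← the west bank.  (the west bank: 4A 3G; the east bank: 0A 1G)
3. 3 gremlins → the east bank.  (the west bank: 4A 0G; the east bank: 0A 4G)
4. 1 gremlin ← the west bank.  (the west bank: 4A 1G; the east bank: 0A 3G)
5. 3 adults → the east bank.  (the west bank: 1A 1G; the east bank: 3A 3G)
6. 1 adult and 1 gremlin ← the west bank.  (the west bank: 2A 2G; the east bank: 2A 2G)
7. 2 adults → the east bank.  (the west bank: 0A 2G; the east bank: 4A 2G)
8. 1 gremlin ← the west bank.  (the west bank: 0A 3G; the east bank: 4A 1G)
9. 3 gremlins → the east bank.  (the west bank: 0A 0G; the east bank: 4A 4G)

Yes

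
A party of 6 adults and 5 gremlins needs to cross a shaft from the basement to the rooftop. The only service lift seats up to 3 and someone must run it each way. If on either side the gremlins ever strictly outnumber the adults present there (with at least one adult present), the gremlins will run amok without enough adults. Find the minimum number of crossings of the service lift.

9

Counting alone: each trip to the rooftop takes at most 3 across and each return brings at least 1 back, so after t trips out (and t−1 returns) at most 3t − (t−1) of the 11 are across; that first reaches 11 at t = 5, so at least 9 crossings are needed.
The plan below uses exactly 9 crossings, so it is optimal:
1. 3 gremlins → the rooftop.  (the basement: 6A 2G; the rooftop: 0A 3G)
2. 1 gremlin ← the basement.  (the basement: 6A 3G; the rooftop: 0A 2G)
3. 3 adults → the rooftop.  (the basement: 3A 3G; the rooftop: 3A 2G)
4. 1 adult ← the basement.  (the basement: 4A 3G; the rooftop: 2A 2G)
5. 2 adults and 1 gremlin → the rooftop.  (the basement: 2A 2G; the rooftop: 4A 3G)
6. 1 adult ← the basement.  (the basement: 3A 2G; the rooftop: 3A 3G)
7. 2 adults and 1 gremlin → the rooftop.  (the basement: 1A 1G; the rooftop: 5A 4G)
8. 1 adult ← the basement.  (the basement: 2A 1G; the rooftop: 4A 4G)
9. 2 adults and 1 gremlin → the rooftop.  (the basement: 0A 0G; the rooftop: 6A 5G)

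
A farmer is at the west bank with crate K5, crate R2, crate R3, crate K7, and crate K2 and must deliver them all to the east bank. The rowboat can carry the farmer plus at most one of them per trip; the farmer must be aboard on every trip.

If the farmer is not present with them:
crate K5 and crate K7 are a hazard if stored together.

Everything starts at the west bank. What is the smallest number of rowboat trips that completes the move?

9

Counting alone: the farmer can take at most 1 across per trip to the east bank, so moving all 5 needs at least 5 loaded trips out, with a return between consecutive ones — at least 9 crossings.
The plan below uses exactly 9 crossings, so it is optimal:
1. Farmer goes to the east bank with crate K5.
2. Farmer goes back to the west bank alone.
3. Farmer goes to the east bank with crate R2.
4. Farmer goes back to the west bank alone.
5. Farmer goes to the east bank with crate R3.
6. Farmer goes back to the west bank alone.
7. Farmer goes to the east bank with crate K2.
8. Farmer goes back to the west bank alone.
9. Farmer goes to the east bank with crate K7.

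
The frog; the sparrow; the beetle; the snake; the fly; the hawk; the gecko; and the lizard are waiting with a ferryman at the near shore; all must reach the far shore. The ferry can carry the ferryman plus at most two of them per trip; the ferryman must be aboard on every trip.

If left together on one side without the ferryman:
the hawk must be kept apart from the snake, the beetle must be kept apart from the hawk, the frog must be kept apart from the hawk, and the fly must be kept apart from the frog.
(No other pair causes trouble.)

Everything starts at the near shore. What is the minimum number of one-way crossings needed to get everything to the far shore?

9

Counting alone: the ferryman can take at most 2 across per trip to the far shore, so moving all 8 needs at least 4 loaded trips out, with a return between consecutive ones — at least 7 crossings.
The safety rule pushes this higher. Following every safe sequence of crossings, the most of the 8 that can be at the far shore as the ferry arrives there on crossing 7 is 7 — never all 8.
So no plan with fewer than 9 crossings exists, and this one achieves 9:
1. Ferryman goes to the far shore with the frog and the hawk.  [the near shore: the beetle, the fly, the gecko, the lizard, the snake, the sparrow | the far shore: the frog, the hawk]
2. Ferryman goes back to the near shore with the frog.  [the near shore: the beetle, the fly, the frog, the gecko, the lizard, the snake, the sparrow | the far shore: the hawk]
3. Ferryman goes to the far shore with the frog and the sparrow.  [the near shore: the beetle, the fly, the gecko, the lizard, the snake | the far shore: the frog, the hawk, the sparrow]
4. Ferryman goes back to the near shore with the hawk.  [the near shore: the beetle, the fly, the gecko, the hawk, the lizard, the snake | the far shore: the frog, the sparrow]
5. Ferryman goes to the far shore with the beetle and the snake.  [the near shore: the fly, the gecko, the hawk, the lizard | the far shore: the beetle, the frog, the snake, the sparrow]
6. Ferryman goes back to the near shore alone.  [the near shore: the fly, the gecko, the hawk, the lizard | the far shore: the beetle, the frog, the snake, the sparrow]
7. Ferryman goes to the far shore with the gecko and the lizard.  [the near shore: the fly, the hawk | the far shore: the beetle, the frog, the gecko, the lizard, the snake, the sparrow]
8. Ferryman goes back to the near shore alone.  [the near shore: the fly, the hawk | the far shore: the beetle, the frog, the gecko, the lizard, the snake, the sparrow]
9. Ferryman goes to the far shore with the fly and the hawk.  [the near shore: — | the far shore: the beetle, the fly, the frog, the gecko, the hawk, the lizard, the snake, the sparrow]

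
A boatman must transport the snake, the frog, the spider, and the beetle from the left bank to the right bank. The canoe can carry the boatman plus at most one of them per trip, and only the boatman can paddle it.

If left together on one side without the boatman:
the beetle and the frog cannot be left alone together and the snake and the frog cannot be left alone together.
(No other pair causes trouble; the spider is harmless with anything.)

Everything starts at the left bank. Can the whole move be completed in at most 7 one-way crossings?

Counting alone: the boatman can take at most 1 across per trip to the right bank, so moving all 4 needs at least 4 loaded trips out, with a return between consecutive ones — at least 7 crossings.
The safety rule pushes this higher. Following every safe sequence of crossings, the most of the 4 that can be at the right bank as the canoe arrives there on crossing 7 is 3 — never all 4.
So the move cannot be finished within 7 crossings. (The shortest complete plan takes 9:)
1. Boatman goes to the right bank with the frog.  [the left bank: the beetle, the snake, the spider | the right bank: the frog]
2. Boatman goes back to the left bank alone.  [the left bank: the beetle, the snake, the spider | the right bank: the frog]
3. Boatman goes to the right bank with the snake.  [the left bank: the beetle, the spider | the right bank: the frog, the snake]
4. Boatman goes back to the left bank with the frog.  [the left bank: the beetle, the frog, the spider | the right bank: the snake]
5. Boatman goes to the right bank with the beetle.  [the left bank: the frog, the spider | the right bank: the beetle, the snake]
6. Boatman goes back to the left bank alone.  [the left bank: the frog, the spider | the right bank: the beetle, the snake]
7. Boatman goes to the right bank with the spider.  [the left bank: the frog | the right bank: the beetle, the snake, the spider]
8. Boatman goes back to the left bank alone.  [the left bank: the frog | the right bank: the beetle, the snake, the spider]
9. Boatman goes to the right bank with the frog.  [the left bank: — | the right bank: the beetle, the frog, the snake, the spider]

No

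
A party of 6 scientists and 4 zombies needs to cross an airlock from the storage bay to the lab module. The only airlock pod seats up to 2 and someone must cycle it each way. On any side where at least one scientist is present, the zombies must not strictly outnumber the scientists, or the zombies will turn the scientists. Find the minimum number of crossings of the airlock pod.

17

Counting alone: each trip to the lab module takes at most 2 across and each return brings at least 1 back, so after t trips out (and t−1 returns) at most 2t − (t−1) of the 10 are across; that first reaches 10 at t = 9, so at least 17 crossings are needed.
The plan below uses exactly 17 crossings, so it is optimal:
1. 2 zombies → the lab module.  (the storage bay: 6S 2Z; the lab module: 0S 2Z)
2. 1 zombie ← the storage bay.  (the storage bay: 6S 3Z; the lab module: 0S 1Z)
3. 2 zombies → the lab module.  (the storage bay: 6S 1Z; the lab module: 0S 3Z)
4. 1 zombie ← the storage bay.  (the storage bay: 6S 2Z; the lab module: 0S 2Z)
5. 2 scientists → the lab module.  (the storage bay: 4S 2Z; the lab module: 2S 2Z)
6. 1 zombie ← the storage bay.  (the storage bay: 4S 3Z; the lab module: 2S 1Z)
7. 1 scientist and 1 zombie → the lab module.  (the storage bay: 3S 2Z; the lab module: 3S 2Z)
8. 1 zombie ← the storage bay.  (the storage bay: 3S 3Z; the lab module: 3S 1Z)
9. 2 zombies → the lab module.  (the storage bay: 3S 1Z; the lab module: 3S 3Z)
10. 1 zombie ← the storage bay.  (the storage bay: 3S 2Z; the lab module: 3S 2Z)
11. 1 scientist and 1 zombie → the lab module.  (the storage bay: 2S 1Z; the lab module: 4S 3Z)
12. 1 zombie ← the storage bay.  (the storage bay: 2S 2Z; the lab module: 4S 2Z)
13. 2 zombies → the lab module.  (the storage bay: 2S 0Z; the lab module: 4S 4Z)
14. 1 zombie ← the storage bay.  (the storage bay: 2S 1Z; the lab module: 4S 3Z)
15. 1 scientist and 1 zombie → the lab module.  (the storage bay: 1S 0Z; the lab module: 5S 4Z)
16. 1 zombie ← the storage bay.  (the storage bay: 1S 1Z; the lab module: 5S 3Z)
17. 1 scientist and 1 zombie → the lab module.  (the storage bay: 0S 0Z; the lab module: 6S 4Z)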